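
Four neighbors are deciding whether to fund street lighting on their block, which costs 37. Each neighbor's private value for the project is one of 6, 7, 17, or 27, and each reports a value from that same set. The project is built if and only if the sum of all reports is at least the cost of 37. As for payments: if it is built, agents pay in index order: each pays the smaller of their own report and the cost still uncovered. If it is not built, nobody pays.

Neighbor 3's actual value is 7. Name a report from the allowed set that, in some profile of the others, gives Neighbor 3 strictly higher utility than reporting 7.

Suppose Neighbor 1 reports 6, Neighbor 2 reports 6 and Neighbor 4 reports 27.
Report 7: project built, pays 7, utility 7 - 7 = 0.
Report 6: project built, pays 6, utility 7 - 6 = 1.
So reporting 6 beats truth here (1 > 0).

6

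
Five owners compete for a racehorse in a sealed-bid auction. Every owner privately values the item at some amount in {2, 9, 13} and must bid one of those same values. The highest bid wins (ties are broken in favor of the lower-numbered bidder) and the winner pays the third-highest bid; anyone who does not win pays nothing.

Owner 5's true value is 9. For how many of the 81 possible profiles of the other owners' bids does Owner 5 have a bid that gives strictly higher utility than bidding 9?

Others bid (2, 2, 2, 9): truth gives 0; bid 13 gives 7 > 0. Violating.
Others bid (2, 2, 9, 2): truth gives 0; bid 13 gives 7 > 0. Violating.
Others bid (2, 9, 2, 2): truth gives 0; bid 13 gives 7 > 0. Violating.
Others bid (9, 2, 2, 2): truth gives 0; bid 13 gives 7 > 0. Violating.
Others bid (2, 2, 2, 2): truth gives 7; no alternative beats it.
Others bid (2, 2, 2, 13): truth gives 0; no alternative beats it.
(Checking all 81 profiles: 4 have a profitable deviation, 77 do not.)

4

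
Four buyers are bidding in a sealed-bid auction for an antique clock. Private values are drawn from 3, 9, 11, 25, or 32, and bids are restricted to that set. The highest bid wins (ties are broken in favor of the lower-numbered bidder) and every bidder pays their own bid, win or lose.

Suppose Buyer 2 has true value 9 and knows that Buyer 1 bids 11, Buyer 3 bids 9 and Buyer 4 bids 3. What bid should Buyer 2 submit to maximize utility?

Bid 3: loses but pays 3, utility -3.
Bid 9: loses but pays 9, utility -9.
Bid 11: loses but pays 11, utility -11.
Bid 25: wins, pays 25, utility 9 - 25 = -16.
Bid 32: wins, pays 32, utility 9 - 32 = -23.
The best choice is 3 with utility -3.

3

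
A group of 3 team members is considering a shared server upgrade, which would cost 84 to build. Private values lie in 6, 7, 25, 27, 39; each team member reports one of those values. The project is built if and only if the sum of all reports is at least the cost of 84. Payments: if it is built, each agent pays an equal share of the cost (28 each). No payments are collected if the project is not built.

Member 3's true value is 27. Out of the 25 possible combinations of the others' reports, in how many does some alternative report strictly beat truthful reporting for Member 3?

4

Others report (25, 39): truth gives -1; report 6 gives 0 > -1. Violating.
Others report (27, 39): truth gives -1; report 6 gives 0 > -1. Violating.
Others report (39, 25): truth gives -1; report 6 gives 0 > -1. Violating.
Others report (39, 27): truth gives -1; report 6 gives 0 > -1. Violating.
Others report (6, 6): truth gives 0; no alternative beats it.
Others report (6, 7): truth gives 0; no alternative beats it.
(Checking all 25 profiles: 4 have a profitable deviation, 21 do not.)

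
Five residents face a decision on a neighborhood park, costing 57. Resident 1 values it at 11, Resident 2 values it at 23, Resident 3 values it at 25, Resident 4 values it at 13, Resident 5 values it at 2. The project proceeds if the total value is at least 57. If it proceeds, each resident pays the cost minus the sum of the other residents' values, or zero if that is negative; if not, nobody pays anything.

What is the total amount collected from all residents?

Total value 74 ≥ cost 57, so it is built.
Resident 1: others sum to 63; max(0, 57 - 63) = 0.
Resident 2: others sum to 51; max(0, 57 - 51) = 6.
Resident 3: others sum to 49; max(0, 57 - 49) = 8.
Resident 4: others sum to 61; max(0, 57 - 61) = 0.
Resident 5: others sum to 72; max(0, 57 - 72) = 0.
Total collected = 0 + 6 + 8 + 0 + 0 = 14.

14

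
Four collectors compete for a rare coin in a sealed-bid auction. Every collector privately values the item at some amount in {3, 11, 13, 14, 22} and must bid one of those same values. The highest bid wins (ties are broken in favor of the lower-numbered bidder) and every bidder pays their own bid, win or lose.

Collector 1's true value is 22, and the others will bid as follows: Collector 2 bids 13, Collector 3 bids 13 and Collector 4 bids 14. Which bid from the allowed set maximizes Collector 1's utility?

14

Bid 3: loses but pays 3, utility -3.
Bid 11: loses but pays 11, utility -11.
Bid 13: loses but pays 13, utility -13.
Bid 14: wins, pays 14, utility 22 - 14 = 8.
Bid 22: wins, pays 22, utility 22 - 22 = 0.
The best choice is 14 with utility 8.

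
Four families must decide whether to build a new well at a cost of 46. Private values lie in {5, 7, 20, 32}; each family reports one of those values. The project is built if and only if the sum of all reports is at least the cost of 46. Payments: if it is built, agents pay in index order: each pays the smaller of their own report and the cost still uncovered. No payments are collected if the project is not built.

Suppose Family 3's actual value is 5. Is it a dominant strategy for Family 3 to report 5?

Check each profile of the others' reports and compare truth against every alternative report.
Others report (5, 5, 32): truth gives 0, best alternative gives -2.
Others report (5, 7, 32): truth gives 0, best alternative gives -2.
Others report (5, 20, 20): truth gives 0, best alternative gives -2.
Others report (5, 20, 32): truth gives 0, best alternative gives -2.
Others report (5, 32, 5): truth gives 0, best alternative gives -2.
Others report (5, 32, 7): truth gives 0, best alternative gives -2.
(Remaining 58 profiles checked similarly; truth is weakly best in each.)
In every case the truthful report is at least as good as any alternative, so it is a dominant strategy.

Yes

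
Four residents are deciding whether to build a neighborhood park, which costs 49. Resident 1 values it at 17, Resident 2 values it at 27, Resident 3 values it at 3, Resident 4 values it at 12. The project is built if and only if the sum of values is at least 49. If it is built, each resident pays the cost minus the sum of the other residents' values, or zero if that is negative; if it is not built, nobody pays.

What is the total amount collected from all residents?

26

Total value 59 ≥ cost 49, so it is built.
Resident 1: others sum to 42; max(0, 49 - 42) = 7.
Resident 2: others sum to 32; max(0, 49 - 32) = 17.
Resident 3: others sum to 56; max(0, 49 - 56) = 0.
Resident 4: others sum to 47; max(0, 49 - 47) = 2.
Total collected = 7 + 17 + 0 + 2 = 26.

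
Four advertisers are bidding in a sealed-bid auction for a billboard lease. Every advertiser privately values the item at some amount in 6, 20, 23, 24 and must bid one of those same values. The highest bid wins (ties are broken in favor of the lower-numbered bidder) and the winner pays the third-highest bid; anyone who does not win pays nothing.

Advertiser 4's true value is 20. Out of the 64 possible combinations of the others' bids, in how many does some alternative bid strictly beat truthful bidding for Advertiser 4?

Others bid (6, 6, 20): truth gives 0; bid 23 gives 14 > 0. Violating.
Others bid (6, 6, 23): truth gives 0; bid 24 gives 14 > 0. Violating.
Others bid (6, 20, 6): truth gives 0; bid 23 gives 14 > 0. Violating.
Others bid (6, 23, 6): truth gives 0; bid 24 gives 14 > 0. Violating.
Others bid (6, 6, 6): truth gives 14; no alternative beats it.
Others bid (6, 6, 24): truth gives 0; no alternative beats it.
(Checking all 64 profiles: 6 have a profitable deviation, 58 do not.)

6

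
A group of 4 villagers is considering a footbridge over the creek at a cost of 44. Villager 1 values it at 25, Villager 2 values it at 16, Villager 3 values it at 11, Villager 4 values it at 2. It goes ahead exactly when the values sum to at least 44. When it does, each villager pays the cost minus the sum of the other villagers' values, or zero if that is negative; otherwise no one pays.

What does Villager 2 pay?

Total value 54 ≥ cost 44, so the project is built.
The other villagers' values sum to 38.
Cost minus that sum is 44 - 38 = 6.

6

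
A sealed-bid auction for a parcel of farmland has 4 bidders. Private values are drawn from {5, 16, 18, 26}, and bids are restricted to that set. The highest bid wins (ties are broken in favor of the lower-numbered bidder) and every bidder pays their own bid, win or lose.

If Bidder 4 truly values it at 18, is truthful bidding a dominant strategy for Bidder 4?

Consider the case where Bidder 1 bids 5, Bidder 2 bids 5 and Bidder 3 bids 5.
Truthful bid 18: wins, pays 18, utility 18 - 18 = 0.
Bid 16 instead: wins, pays 16, utility 18 - 16 = 2.
Since 2 > 0, bidding 16 is strictly better here, so truthful bidding is not dominant.

No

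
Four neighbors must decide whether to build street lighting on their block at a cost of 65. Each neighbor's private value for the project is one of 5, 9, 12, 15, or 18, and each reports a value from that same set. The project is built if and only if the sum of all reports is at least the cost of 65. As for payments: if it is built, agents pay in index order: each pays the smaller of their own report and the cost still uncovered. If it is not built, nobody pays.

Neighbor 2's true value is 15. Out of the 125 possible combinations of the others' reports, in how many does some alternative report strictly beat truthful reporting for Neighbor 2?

Others report (18, 18, 18): truth gives 0; report 12 gives 3 > 0. Violating.
Others report (5, 5, 5): truth gives 0; no alternative beats it.
Others report (5, 5, 9): truth gives 0; no alternative beats it.
(Checking all 125 profiles: 1 has a profitable deviation, 124 do not.)

1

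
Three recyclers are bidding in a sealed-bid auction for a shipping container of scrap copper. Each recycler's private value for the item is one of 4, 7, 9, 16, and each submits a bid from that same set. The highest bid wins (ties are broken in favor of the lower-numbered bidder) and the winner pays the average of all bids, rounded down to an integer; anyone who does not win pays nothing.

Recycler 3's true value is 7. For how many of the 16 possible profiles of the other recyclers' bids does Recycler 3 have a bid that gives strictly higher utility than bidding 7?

Others bid (4, 7): truth gives 0; bid 9 gives 1 > 0. Violating.
Others bid (7, 4): truth gives 0; bid 9 gives 1 > 0. Violating.
Others bid (4, 4): truth gives 2; no alternative beats it.
Others bid (4, 9): truth gives 0; no alternative beats it.
(Checking all 16 profiles: 2 have a profitable deviation, 14 do not.)

2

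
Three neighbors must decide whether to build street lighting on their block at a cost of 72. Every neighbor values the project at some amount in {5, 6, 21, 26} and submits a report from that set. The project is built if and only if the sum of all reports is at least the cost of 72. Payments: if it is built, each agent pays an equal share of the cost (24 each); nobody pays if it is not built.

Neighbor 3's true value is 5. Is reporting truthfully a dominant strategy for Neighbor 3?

Yes

Check each profile of the others' reports and compare truth against every alternative report.
Others report (5, 5): truth gives 0, best alternative gives 0.
Others report (5, 6): truth gives 0, best alternative gives 0.
Others report (5, 21): truth gives 0, best alternative gives 0.
Others report (5, 26): truth gives 0, best alternative gives 0.
Others report (6, 5): truth gives 0, best alternative gives 0.
Others report (6, 6): truth gives 0, best alternative gives 0.
(Remaining 10 profiles checked similarly; truth is weakly best in each.)
In every case the truthful report is at least as good as any alternative, so it is a dominant strategy.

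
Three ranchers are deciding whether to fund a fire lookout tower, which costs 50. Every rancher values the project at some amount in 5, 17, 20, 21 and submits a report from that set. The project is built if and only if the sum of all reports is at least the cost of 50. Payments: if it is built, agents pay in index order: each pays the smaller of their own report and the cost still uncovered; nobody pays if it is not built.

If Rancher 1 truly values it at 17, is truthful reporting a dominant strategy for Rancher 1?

Yes

Check each profile of the others' reports and compare truth against every alternative report.
Others report (5, 5): truth gives 0, best alternative gives 0.
Others report (5, 17): truth gives 0, best alternative gives 0.
Others report (5, 20): truth gives 0, best alternative gives 0.
Others report (5, 21): truth gives 0, best alternative gives 0.
Others report (17, 5): truth gives 0, best alternative gives 0.
Others report (17, 17): truth gives 0, best alternative gives 0.
(Remaining 10 profiles checked similarly; truth is weakly best in each.)
In every case the truthful report is at least as good as any alternative, so it is a dominant strategy.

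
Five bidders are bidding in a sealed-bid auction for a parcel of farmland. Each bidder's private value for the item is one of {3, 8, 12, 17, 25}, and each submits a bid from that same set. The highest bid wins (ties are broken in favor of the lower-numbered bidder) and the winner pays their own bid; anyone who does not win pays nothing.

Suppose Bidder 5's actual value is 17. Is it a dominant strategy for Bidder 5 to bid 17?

Consider the case where Bidder 1 bids 3, Bidder 2 bids 3, Bidder 3 bids 3 and Bidder 4 bids 3.
Truthful bid 17: wins, pays 17, utility 17 - 17 = 0.
Bid 8 instead: wins, pays 8, utility 17 - 8 = 9.
Since 9 > 0, bidding 8 is strictly better here, so truthful bidding is not dominant.

No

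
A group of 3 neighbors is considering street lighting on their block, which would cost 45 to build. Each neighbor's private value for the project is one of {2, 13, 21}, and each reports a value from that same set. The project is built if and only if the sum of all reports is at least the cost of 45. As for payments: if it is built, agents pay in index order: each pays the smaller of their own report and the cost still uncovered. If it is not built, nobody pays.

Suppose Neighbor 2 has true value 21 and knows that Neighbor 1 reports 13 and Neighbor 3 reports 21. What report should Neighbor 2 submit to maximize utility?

Report 2: project not built, utility 0.
Report 13: project built, pays 13, utility 21 - 13 = 8.
Report 21: project built, pays 21, utility 21 - 21 = 0.
The best choice is 13 with utility 8.

13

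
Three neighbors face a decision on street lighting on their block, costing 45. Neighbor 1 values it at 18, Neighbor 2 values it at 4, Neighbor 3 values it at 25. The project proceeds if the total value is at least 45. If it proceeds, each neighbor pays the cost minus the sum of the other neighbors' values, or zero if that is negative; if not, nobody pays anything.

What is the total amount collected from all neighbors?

Total value 47 ≥ cost 45, so it is built.
Neighbor 1: others sum to 29; max(0, 45 - 29) = 16.
Neighbor 2: others sum to 43; max(0, 45 - 43) = 2.
Neighbor 3: others sum to 22; max(0, 45 - 22) = 23.
Total collected = 16 + 2 + 23 = 41.

41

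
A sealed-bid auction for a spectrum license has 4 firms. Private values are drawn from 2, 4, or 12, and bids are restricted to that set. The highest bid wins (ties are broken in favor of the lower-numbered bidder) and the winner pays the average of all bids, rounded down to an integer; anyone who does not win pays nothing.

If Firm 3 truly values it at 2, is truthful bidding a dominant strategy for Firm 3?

Check each profile of the others' bids and compare truth against every alternative bid.
Others bid (2, 2, 4): truth gives 0, best alternative gives -1.
Others bid (2, 2, 2): truth gives 0, best alternative gives 0.
Others bid (2, 2, 12): truth gives 0, best alternative gives 0.
Others bid (2, 4, 2): truth gives 0, best alternative gives 0.
Others bid (2, 4, 4): truth gives 0, best alternative gives 0.
Others bid (2, 4, 12): truth gives 0, best alternative gives 0.
(Remaining 21 profiles checked similarly; truth is weakly best in each.)
In every case the truthful bid is at least as good as any alternative, so it is a dominant strategy.

Yes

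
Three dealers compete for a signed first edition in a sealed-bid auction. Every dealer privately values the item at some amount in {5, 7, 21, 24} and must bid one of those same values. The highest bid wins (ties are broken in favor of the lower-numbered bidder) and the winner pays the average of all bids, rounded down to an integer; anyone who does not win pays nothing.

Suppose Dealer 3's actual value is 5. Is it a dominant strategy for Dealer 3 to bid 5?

Yes

Check each profile of the others' bids and compare truth against every alternative bid.
Others bid (5, 5): truth gives 0, best alternative gives 0.
Others bid (5, 7): truth gives 0, best alternative gives 0.
Others bid (5, 21): truth gives 0, best alternative gives 0.
Others bid (5, 24): truth gives 0, best alternative gives 0.
Others bid (7, 5): truth gives 0, best alternative gives 0.
Others bid (7, 7): truth gives 0, best alternative gives 0.
(Remaining 10 profiles checked similarly; truth is weakly best in each.)
In every case the truthful bid is at least as good as any alternative, so it is a dominant strategy.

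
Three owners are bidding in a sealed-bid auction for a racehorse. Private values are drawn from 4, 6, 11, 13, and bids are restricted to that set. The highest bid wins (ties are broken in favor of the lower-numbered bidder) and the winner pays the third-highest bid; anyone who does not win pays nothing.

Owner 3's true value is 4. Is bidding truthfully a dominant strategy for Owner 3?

Check each profile of the others' bids and compare truth against every alternative bid.
Others bid (4, 4): truth gives 0, best alternative gives 0.
Others bid (4, 6): truth gives 0, best alternative gives 0.
Others bid (4, 11): truth gives 0, best alternative gives 0.
Others bid (4, 13): truth gives 0, best alternative gives 0.
Others bid (6, 4): truth gives 0, best alternative gives 0.
Others bid (6, 6): truth gives 0, best alternative gives 0.
(Remaining 10 profiles checked similarly; truth is weakly best in each.)
In every case the truthful bid is at least as good as any alternative, so it is a dominant strategy.

Yes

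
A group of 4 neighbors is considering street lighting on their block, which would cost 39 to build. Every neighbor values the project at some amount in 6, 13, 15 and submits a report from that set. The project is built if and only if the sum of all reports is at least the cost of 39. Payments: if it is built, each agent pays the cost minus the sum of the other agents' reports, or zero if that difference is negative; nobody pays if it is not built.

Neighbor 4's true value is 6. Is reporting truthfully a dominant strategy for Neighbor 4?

Check each profile of the others' reports and compare truth against every alternative report.
Others report (6, 6, 15): truth gives 0, best alternative gives -6.
Others report (6, 15, 6): truth gives 0, best alternative gives -6.
Others report (15, 6, 6): truth gives 0, best alternative gives -6.
Others report (6, 13, 13): truth gives 0, best alternative gives -1.
Others report (13, 6, 13): truth gives 0, best alternative gives -1.
Others report (13, 13, 6): truth gives 0, best alternative gives -1.
(Remaining 21 profiles checked similarly; truth is weakly best in each.)
In every case the truthful report is at least as good as any alternative, so it is a dominant strategy.

Yes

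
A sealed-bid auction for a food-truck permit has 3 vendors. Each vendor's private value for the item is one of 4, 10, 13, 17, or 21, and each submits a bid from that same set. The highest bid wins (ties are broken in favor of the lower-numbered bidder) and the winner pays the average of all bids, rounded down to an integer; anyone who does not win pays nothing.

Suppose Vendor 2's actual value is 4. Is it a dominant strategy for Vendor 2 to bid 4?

Yes

Check each profile of the others' bids and compare truth against every alternative bid.
Others bid (4, 10): truth gives 0, best alternative gives -4.
Others bid (4, 4): truth gives 0, best alternative gives -2.
Others bid (4, 13): truth gives 0, best alternative gives 0.
Others bid (4, 17): truth gives 0, best alternative gives 0.
Others bid (4, 21): truth gives 0, best alternative gives 0.
Others bid (10, 4): truth gives 0, best alternative gives 0.
(Remaining 19 profiles checked similarly; truth is weakly best in each.)
In every case the truthful bid is at least as good as any alternative, so it is a dominant strategy.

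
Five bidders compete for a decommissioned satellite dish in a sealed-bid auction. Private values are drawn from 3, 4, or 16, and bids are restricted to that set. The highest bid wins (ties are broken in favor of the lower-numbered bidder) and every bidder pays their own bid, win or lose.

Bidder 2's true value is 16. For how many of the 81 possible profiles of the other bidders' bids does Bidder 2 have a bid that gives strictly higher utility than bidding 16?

35

Others bid (3, 3, 3, 3): truth gives 0; bid 4 gives 12 > 0. Violating.
Others bid (3, 3, 3, 4): truth gives 0; bid 4 gives 12 > 0. Violating.
Others bid (3, 3, 4, 3): truth gives 0; bid 4 gives 12 > 0. Violating.
Others bid (3, 3, 4, 4): truth gives 0; bid 4 gives 12 > 0. Violating.
Others bid (3, 3, 3, 16): truth gives 0; no alternative beats it.
Others bid (3, 3, 4, 16): truth gives 0; no alternative beats it.
(Checking all 81 profiles: 35 have a profitable deviation, 46 do not.)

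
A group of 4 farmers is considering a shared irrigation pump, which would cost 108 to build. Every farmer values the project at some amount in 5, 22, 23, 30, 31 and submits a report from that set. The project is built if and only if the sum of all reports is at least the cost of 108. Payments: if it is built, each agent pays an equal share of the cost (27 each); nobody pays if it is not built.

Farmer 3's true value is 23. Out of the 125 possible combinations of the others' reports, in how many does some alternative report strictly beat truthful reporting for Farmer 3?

Others report (23, 31, 31): truth gives -4; report 5 gives 0 > -4. Violating.
Others report (30, 30, 30): truth gives -4; report 5 gives 0 > -4. Violating.
Others report (30, 30, 31): truth gives -4; report 5 gives 0 > -4. Violating.
Others report (30, 31, 30): truth gives -4; report 5 gives 0 > -4. Violating.
Others report (5, 5, 5): truth gives 0; no alternative beats it.
Others report (5, 5, 22): truth gives 0; no alternative beats it.
(Checking all 125 profiles: 11 have a profitable deviation, 114 do not.)

11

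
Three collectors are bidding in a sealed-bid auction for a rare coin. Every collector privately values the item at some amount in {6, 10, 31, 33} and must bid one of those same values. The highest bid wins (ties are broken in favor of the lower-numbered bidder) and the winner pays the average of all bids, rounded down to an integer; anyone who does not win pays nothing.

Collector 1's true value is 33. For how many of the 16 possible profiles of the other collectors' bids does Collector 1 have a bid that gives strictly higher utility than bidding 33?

6

Others bid (6, 6): truth gives 18; bid 6 gives 27 > 18. Violating.
Others bid (6, 10): truth gives 17; bid 10 gives 25 > 17. Violating.
Others bid (6, 31): truth gives 10; bid 31 gives 11 > 10. Violating.
Others bid (10, 6): truth gives 17; bid 10 gives 25 > 17. Violating.
Others bid (6, 33): truth gives 9; no alternative beats it.
Others bid (10, 31): truth gives 9; no alternative beats it.
(Checking all 16 profiles: 6 have a profitable deviation, 10 do not.)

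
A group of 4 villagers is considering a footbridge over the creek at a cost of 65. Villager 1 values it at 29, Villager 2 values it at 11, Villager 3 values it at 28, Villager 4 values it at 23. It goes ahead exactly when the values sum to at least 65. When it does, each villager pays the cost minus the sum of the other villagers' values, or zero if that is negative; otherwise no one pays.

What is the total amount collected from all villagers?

Total value 91 ≥ cost 65, so it is built.
Villager 1: others sum to 62; max(0, 65 - 62) = 3.
Villager 2: others sum to 80; max(0, 65 - 80) = 0.
Villager 3: others sum to 63; max(0, 65 - 63) = 2.
Villager 4: others sum to 68; max(0, 65 - 68) = 0.
Total collected = 3 + 0 + 2 + 0 = 5.

5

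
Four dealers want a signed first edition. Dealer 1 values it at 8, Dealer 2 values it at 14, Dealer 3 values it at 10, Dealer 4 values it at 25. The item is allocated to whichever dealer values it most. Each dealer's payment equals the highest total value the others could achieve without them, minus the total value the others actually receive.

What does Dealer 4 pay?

14

Dealer 4 has the highest value and receives the item.
Without Dealer 4, the item would go to the next-highest value, 14, so the others could achieve 14.
With Dealer 4 present and winning, the others receive nothing, so their total is 0.
Payment = 14 - 0 = 14.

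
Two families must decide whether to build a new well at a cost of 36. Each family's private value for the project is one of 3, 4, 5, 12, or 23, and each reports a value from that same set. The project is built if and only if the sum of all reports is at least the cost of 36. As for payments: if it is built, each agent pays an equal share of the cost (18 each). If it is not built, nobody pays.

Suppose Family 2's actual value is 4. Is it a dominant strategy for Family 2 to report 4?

Yes

Check each profile of the others' reports and compare truth against every alternative report.
Others report (3): truth gives 0, best alternative gives 0.
Others report (4): truth gives 0, best alternative gives 0.
Others report (5): truth gives 0, best alternative gives 0.
Others report (12): truth gives 0, best alternative gives 0.
Others report (23): truth gives 0, best alternative gives 0.
In every case the truthful report is at least as good as any alternative, so it is a dominant strategy.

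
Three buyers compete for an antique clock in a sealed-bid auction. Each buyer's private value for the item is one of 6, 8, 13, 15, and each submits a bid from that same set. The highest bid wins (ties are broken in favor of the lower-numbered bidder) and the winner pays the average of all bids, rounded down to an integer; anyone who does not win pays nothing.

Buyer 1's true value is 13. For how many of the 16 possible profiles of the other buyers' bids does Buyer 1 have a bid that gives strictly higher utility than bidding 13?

Others bid (6, 6): truth gives 5; bid 6 gives 7 > 5. Violating.
Others bid (6, 8): truth gives 4; bid 8 gives 6 > 4. Violating.
Others bid (6, 15): truth gives 0; bid 15 gives 1 > 0. Violating.
Others bid (8, 6): truth gives 4; bid 8 gives 6 > 4. Violating.
Others bid (6, 13): truth gives 3; no alternative beats it.
Others bid (8, 13): truth gives 2; no alternative beats it.
(Checking all 16 profiles: 8 have a profitable deviation, 8 do not.)

8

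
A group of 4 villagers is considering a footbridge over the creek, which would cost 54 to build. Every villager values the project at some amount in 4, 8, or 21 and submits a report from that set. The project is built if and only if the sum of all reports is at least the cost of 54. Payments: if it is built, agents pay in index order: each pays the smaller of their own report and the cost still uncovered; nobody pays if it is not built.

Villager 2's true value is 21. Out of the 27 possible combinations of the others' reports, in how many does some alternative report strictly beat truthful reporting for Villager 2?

Others report (4, 21, 21): truth gives 0; report 8 gives 13 > 0. Violating.
Others report (8, 21, 21): truth gives 0; report 4 gives 17 > 0. Violating.
Others report (21, 4, 21): truth gives 0; report 8 gives 13 > 0. Violating.
Others report (21, 8, 21): truth gives 0; report 4 gives 17 > 0. Violating.
Others report (4, 4, 4): truth gives 0; no alternative beats it.
Others report (4, 4, 8): truth gives 0; no alternative beats it.
(Checking all 27 profiles: 7 have a profitable deviation, 20 do not.)

7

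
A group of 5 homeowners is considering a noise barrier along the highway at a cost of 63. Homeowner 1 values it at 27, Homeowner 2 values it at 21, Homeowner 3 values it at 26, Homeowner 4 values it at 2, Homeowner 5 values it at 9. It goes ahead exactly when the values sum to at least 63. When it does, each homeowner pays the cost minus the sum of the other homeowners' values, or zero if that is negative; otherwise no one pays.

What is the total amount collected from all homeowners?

9

Total value 85 ≥ cost 63, so it is built.
Homeowner 1: others sum to 58; max(0, 63 - 58) = 5.
Homeowner 2: others sum to 64; max(0, 63 - 64) = 0.
Homeowner 3: others sum to 59; max(0, 63 - 59) = 4.
Homeowner 4: others sum to 83; max(0, 63 - 83) = 0.
Homeowner 5: others sum to 76; max(0, 63 - 76) = 0.
Total collected = 5 + 0 + 4 + 0 + 0 = 9.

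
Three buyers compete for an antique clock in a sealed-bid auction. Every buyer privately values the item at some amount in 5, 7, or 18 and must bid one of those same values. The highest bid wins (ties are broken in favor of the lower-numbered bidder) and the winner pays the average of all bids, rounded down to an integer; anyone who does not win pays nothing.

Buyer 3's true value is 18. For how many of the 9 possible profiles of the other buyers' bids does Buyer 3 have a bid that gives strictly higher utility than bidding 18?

1

Others bid (5, 5): truth gives 9; bid 7 gives 13 > 9. Violating.
Others bid (5, 7): truth gives 8; no alternative beats it.
Others bid (5, 18): truth gives 0; no alternative beats it.
(Checking all 9 profiles: 1 has a profitable deviation, 8 do not.)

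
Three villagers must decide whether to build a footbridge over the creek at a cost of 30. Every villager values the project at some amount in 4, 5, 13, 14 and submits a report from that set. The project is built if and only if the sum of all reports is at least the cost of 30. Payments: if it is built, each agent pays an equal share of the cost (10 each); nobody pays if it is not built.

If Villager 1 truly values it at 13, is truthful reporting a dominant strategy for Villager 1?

Check each profile of the others' reports and compare truth against every alternative report.
Others report (4, 13): truth gives 3, best alternative gives 3.
Others report (4, 14): truth gives 3, best alternative gives 3.
Others report (5, 13): truth gives 3, best alternative gives 3.
Others report (5, 14): truth gives 3, best alternative gives 3.
Others report (13, 4): truth gives 3, best alternative gives 3.
Others report (13, 5): truth gives 3, best alternative gives 3.
(Remaining 10 profiles checked similarly; truth is weakly best in each.)
In every case the truthful report is at least as good as any alternative, so it is a dominant strategy.

Yes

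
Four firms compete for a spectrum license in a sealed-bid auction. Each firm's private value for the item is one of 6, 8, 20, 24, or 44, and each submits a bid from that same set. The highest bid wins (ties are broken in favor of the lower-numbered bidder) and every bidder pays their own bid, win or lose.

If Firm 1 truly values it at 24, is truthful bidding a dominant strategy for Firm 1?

No

Consider the case where Firm 2 bids 6, Firm 3 bids 6 and Firm 4 bids 6.
Truthful bid 24: wins, pays 24, utility 24 - 24 = 0.
Bid 6 instead: wins, pays 6, utility 24 - 6 = 18.
Since 18 > 0, bidding 6 is strictly better here, so truthful bidding is not dominant.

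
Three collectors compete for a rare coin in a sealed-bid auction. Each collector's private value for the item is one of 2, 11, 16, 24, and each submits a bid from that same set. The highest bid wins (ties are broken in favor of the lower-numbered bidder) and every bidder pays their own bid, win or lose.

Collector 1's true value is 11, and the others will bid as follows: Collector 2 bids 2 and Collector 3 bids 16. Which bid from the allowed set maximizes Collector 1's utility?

Bid 2: loses but pays 2, utility -2.
Bid 11: loses but pays 11, utility -11.
Bid 16: wins, pays 16, utility 11 - 16 = -5.
Bid 24: wins, pays 24, utility 11 - 24 = -13.
The best choice is 2 with utility -2.

2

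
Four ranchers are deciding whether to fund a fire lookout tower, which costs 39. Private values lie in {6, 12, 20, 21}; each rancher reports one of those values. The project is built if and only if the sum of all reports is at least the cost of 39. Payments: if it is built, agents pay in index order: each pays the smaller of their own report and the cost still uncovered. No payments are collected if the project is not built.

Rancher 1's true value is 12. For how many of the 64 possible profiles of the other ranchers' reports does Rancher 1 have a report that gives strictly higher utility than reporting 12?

Others report (6, 6, 21): truth gives 0; report 6 gives 6 > 0. Violating.
Others report (6, 12, 20): truth gives 0; report 6 gives 6 > 0. Violating.
Others report (6, 12, 21): truth gives 0; report 6 gives 6 > 0. Violating.
Others report (6, 20, 12): truth gives 0; report 6 gives 6 > 0. Violating.
Others report (6, 6, 6): truth gives 0; no alternative beats it.
Others report (6, 6, 12): truth gives 0; no alternative beats it.
(Checking all 64 profiles: 54 have a profitable deviation, 10 do not.)

54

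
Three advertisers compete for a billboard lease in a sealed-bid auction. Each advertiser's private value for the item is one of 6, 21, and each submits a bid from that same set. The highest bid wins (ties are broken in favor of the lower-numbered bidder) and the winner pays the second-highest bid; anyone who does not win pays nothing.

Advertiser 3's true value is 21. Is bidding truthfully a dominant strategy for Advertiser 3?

Check each profile of the others' bids and compare truth against every alternative bid.
Others bid (6, 6): truth gives 15, best alternative gives 0.
Others bid (6, 21): truth gives 0, best alternative gives 0.
Others bid (21, 6): truth gives 0, best alternative gives 0.
Others bid (21, 21): truth gives 0, best alternative gives 0.
In every case the truthful bid is at least as good as any alternative, so it is a dominant strategy.

Yes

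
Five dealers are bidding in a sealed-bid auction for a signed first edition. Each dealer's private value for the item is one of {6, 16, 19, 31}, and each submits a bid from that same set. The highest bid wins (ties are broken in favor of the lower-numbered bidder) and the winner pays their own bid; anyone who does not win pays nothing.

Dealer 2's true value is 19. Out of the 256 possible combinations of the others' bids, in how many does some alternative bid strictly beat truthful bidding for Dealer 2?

Others bid (6, 6, 6, 6): truth gives 0; bid 16 gives 3 > 0. Violating.
Others bid (6, 6, 6, 16): truth gives 0; bid 16 gives 3 > 0. Violating.
Others bid (6, 6, 16, 6): truth gives 0; bid 16 gives 3 > 0. Violating.
Others bid (6, 6, 16, 16): truth gives 0; bid 16 gives 3 > 0. Violating.
Others bid (6, 6, 6, 19): truth gives 0; no alternative beats it.
Others bid (6, 6, 6, 31): truth gives 0; no alternative beats it.
(Checking all 256 profiles: 8 have a profitable deviation, 248 do not.)

8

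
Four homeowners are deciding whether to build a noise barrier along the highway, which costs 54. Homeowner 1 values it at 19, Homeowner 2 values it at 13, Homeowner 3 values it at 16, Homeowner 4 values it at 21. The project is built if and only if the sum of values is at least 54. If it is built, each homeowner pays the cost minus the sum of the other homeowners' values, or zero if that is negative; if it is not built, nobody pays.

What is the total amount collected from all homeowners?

Total value 69 ≥ cost 54, so it is built.
Homeowner 1: others sum to 50; max(0, 54 - 50) = 4.
Homeowner 2: others sum to 56; max(0, 54 - 56) = 0.
Homeowner 3: others sum to 53; max(0, 54 - 53) = 1.
Homeowner 4: others sum to 48; max(0, 54 - 48) = 6.
Total collected = 4 + 0 + 1 + 6 = 11.

11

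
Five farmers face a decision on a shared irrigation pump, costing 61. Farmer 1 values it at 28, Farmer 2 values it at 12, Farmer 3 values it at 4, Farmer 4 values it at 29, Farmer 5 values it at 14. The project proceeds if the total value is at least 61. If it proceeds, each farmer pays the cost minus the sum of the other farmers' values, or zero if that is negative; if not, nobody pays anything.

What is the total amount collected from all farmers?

Total value 87 ≥ cost 61, so it is built.
Farmer 1: others sum to 59; max(0, 61 - 59) = 2.
Farmer 2: others sum to 75; max(0, 61 - 75) = 0.
Farmer 3: others sum to 83; max(0, 61 - 83) = 0.
Farmer 4: others sum to 58; max(0, 61 - 58) = 3.
Farmer 5: others sum to 73; max(0, 61 - 73) = 0.
Total collected = 2 + 0 + 0 + 3 + 0 = 5.

5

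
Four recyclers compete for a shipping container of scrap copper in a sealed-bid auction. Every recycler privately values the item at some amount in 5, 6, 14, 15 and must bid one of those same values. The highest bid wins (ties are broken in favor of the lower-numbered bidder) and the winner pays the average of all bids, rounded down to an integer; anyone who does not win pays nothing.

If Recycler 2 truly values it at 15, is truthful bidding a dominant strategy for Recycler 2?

Consider the case where Recycler 1 bids 5, Recycler 3 bids 5 and Recycler 4 bids 5.
Truthful bid 15: wins, pays 7, utility 15 - 7 = 8.
Bid 6 instead: wins, pays 5, utility 15 - 5 = 10.
Since 10 > 8, bidding 6 is strictly better here, so truthful bidding is not dominant.

No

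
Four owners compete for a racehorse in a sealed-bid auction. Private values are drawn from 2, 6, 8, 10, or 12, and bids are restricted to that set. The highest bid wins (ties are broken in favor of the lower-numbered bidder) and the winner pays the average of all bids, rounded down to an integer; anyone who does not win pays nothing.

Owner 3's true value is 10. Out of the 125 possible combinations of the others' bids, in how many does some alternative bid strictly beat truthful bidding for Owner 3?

Others bid (2, 2, 2): truth gives 6; bid 6 gives 7 > 6. Violating.
Others bid (2, 2, 6): truth gives 5; bid 6 gives 6 > 5. Violating.
Others bid (2, 2, 12): truth gives 0; bid 12 gives 3 > 0. Violating.
Others bid (2, 6, 2): truth gives 5; bid 8 gives 6 > 5. Violating.
Others bid (2, 2, 8): truth gives 5; no alternative beats it.
Others bid (2, 2, 10): truth gives 4; no alternative beats it.
(Checking all 125 profiles: 42 have a profitable deviation, 83 do not.)

42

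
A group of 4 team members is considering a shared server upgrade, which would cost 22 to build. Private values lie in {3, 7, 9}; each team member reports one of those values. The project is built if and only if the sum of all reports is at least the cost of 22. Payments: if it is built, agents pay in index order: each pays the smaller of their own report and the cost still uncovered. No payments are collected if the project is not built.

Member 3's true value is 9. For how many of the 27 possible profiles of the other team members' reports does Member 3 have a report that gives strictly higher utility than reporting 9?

23

Others report (3, 3, 9): truth gives 0; report 7 gives 2 > 0. Violating.
Others report (3, 7, 7): truth gives 0; report 7 gives 2 > 0. Violating.
Others report (3, 7, 9): truth gives 0; report 3 gives 6 > 0. Violating.
Others report (3, 9, 3): truth gives 0; report 7 gives 2 > 0. Violating.
Others report (3, 3, 3): truth gives 0; no alternative beats it.
Others report (3, 3, 7): truth gives 0; no alternative beats it.
(Checking all 27 profiles: 23 have a profitable deviation, 4 do not.)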